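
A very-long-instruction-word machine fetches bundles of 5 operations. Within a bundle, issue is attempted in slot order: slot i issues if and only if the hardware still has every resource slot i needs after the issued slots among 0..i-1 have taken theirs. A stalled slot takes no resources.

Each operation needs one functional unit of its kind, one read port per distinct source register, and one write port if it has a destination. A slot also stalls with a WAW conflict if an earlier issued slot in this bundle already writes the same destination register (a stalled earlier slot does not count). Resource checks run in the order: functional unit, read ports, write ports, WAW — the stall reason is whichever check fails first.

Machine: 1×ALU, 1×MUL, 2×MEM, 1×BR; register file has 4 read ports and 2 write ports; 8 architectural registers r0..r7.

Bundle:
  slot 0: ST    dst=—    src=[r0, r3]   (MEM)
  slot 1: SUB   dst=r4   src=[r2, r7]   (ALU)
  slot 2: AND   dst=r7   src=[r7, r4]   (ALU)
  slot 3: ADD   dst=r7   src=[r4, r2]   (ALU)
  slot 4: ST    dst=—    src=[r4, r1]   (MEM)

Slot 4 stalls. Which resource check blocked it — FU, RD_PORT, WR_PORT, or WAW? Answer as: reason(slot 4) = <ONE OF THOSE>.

  0. MEM ⇒ go  {1A/1Mu/1Ld/1B | 2r 2w}
  1. ALU→r4 ⇒ go  {0A/1Mu/1Ld/1B | 0r 1w}
  2. ALU→r7 ⇒ no(FU)  {0A/1Mu/1Ld/1B | 0r 1w}
  3. ALU→r7 ⇒ no(FU)  {0A/1Mu/1Ld/1B | 0r 1w}
  4. MEM ⇒ no(RD_PORT)  {0A/1Mu/1Ld/1B | 0r 1w}

reason(slot 4) = RD_PORT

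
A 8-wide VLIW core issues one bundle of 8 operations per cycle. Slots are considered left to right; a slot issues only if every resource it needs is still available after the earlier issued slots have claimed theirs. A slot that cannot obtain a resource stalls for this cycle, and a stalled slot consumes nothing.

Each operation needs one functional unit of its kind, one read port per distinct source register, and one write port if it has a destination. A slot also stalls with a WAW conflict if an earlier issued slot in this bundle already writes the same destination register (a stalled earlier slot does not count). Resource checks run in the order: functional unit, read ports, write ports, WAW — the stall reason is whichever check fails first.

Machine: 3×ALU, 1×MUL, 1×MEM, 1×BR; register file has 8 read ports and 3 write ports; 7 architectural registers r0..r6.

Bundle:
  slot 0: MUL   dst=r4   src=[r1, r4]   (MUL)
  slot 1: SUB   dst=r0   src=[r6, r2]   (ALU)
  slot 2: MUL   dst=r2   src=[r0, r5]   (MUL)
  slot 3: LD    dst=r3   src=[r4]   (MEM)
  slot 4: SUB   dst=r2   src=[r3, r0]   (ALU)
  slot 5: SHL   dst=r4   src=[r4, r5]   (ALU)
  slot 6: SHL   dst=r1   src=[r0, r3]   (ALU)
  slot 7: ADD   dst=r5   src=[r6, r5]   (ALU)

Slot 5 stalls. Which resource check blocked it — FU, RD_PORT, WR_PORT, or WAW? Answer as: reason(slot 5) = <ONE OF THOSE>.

reason(slot 5) = WR_PORT

  0. MUL→r4 ⇒ go  {3A/0Mu/1Ld/1B | 6r 2w}
  1. ALU→r0 ⇒ go  {2A/0Mu/1Ld/1B | 4r 1w}
  2. MUL→r2 ⇒ no(FU)  {2A/0Mu/1Ld/1B | 4r 1w}
  3. MEM→r3 ⇒ go  {2A/0Mu/0Ld/1B | 3r 0w}
  4. ALU→r2 ⇒ no(WR_PORT)  {2A/0Mu/0Ld/1B | 3r 0w}
  5. ALU→r4 ⇒ no(WR_PORT)  {2A/0Mu/0Ld/1B | 3r 0w}
  6. ALU→r1 ⇒ no(WR_PORT)  {2A/0Mu/0Ld/1B | 3r 0w}
  7. ALU→r5 ⇒ no(WR_PORT)  {2A/0Mu/0Ld/1B | 3r 0w}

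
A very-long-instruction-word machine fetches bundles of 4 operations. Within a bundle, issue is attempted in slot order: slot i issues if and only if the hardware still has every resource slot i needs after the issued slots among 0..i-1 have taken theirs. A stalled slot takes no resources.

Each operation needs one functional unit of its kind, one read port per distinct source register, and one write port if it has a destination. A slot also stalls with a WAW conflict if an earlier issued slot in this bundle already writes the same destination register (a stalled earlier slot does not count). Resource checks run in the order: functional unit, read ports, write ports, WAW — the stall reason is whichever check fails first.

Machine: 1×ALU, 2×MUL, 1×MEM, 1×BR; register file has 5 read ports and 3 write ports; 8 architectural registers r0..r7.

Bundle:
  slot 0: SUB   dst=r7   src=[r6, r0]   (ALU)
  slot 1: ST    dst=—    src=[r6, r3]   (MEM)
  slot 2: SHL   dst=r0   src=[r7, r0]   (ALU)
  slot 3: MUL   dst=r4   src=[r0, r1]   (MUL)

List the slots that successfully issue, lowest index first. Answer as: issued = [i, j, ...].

#0 ALU src=r6,r0 dispatched  <A:0 Mu:2 Ld:1 B:1 rd:3 wr:2>
#1 MEM src=r6,r3 dispatched  <A:0 Mu:2 Ld:0 B:1 rd:1 wr:2>
#2 ALU src=r7,r0 held:FU  <A:0 Mu:2 Ld:0 B:1 rd:1 wr:2>
#3 MUL src=r0,r1 held:RD_PORT  <A:0 Mu:2 Ld:0 B:1 rd:1 wr:2>

issued = [0, 1]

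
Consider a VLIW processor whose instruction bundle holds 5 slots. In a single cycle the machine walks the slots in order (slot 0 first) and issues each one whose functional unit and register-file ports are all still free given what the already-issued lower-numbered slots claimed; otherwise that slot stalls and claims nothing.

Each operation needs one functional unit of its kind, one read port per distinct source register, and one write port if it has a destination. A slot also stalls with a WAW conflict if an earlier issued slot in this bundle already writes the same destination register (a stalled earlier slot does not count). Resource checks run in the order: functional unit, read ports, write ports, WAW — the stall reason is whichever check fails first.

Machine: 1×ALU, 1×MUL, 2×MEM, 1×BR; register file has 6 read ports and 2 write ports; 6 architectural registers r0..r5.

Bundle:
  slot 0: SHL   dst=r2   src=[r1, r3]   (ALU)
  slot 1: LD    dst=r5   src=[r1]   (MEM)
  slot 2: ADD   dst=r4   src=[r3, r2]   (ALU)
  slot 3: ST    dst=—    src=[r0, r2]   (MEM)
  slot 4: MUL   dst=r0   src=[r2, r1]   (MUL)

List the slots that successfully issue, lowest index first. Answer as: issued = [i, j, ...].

slot 0 (ALU): ISSUE — free A0,Mu1,Ld2,B1 rp4 wp1
slot 1 (MEM): ISSUE — free A0,Mu1,Ld1,B1 rp3 wp0
slot 2 (ALU): stall FU — free A0,Mu1,Ld1,B1 rp3 wp0
slot 3 (MEM): ISSUE — free A0,Mu1,Ld0,B1 rp1 wp0
slot 4 (MUL): stall RD_PORT — free A0,Mu1,Ld0,B1 rp1 wp0

issued = [0, 1, 3]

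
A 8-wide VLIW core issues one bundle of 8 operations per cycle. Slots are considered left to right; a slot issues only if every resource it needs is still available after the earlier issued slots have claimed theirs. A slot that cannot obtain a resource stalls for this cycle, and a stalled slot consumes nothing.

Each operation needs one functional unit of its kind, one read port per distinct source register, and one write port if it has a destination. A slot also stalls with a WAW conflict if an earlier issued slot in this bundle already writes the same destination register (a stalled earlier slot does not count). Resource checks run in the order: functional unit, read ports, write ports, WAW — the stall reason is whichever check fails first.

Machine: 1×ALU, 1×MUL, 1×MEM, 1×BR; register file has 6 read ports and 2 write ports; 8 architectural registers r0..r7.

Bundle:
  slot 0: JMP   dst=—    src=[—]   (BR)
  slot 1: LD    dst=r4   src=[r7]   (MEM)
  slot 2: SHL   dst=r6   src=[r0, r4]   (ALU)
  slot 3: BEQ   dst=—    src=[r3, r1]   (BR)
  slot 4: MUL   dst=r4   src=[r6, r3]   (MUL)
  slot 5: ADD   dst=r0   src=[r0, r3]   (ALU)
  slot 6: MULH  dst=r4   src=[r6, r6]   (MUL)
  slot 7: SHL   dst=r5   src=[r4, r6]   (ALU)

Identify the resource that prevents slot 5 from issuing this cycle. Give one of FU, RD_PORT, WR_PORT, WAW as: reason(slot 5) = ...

reason(slot 5) = FU

[0] BR needs rd=0 wr=0: ok; after: ALU=1 MUL=1 MEM=1 BR=0, R=6, W=2
[1] MEM needs rd=1 wr=1: ok; after: ALU=1 MUL=1 MEM=0 BR=0, R=5, W=1
[2] ALU needs rd=2 wr=1: ok; after: ALU=0 MUL=1 MEM=0 BR=0, R=3, W=0
[3] BR needs rd=2 wr=0: FU; after: ALU=0 MUL=1 MEM=0 BR=0, R=3, W=0
[4] MUL needs rd=2 wr=1: WR_PORT; after: ALU=0 MUL=1 MEM=0 BR=0, R=3, W=0
[5] ALU needs rd=2 wr=1: FU; after: ALU=0 MUL=1 MEM=0 BR=0, R=3, W=0
[6] MUL needs rd=1 wr=1: WR_PORT; after: ALU=0 MUL=1 MEM=0 BR=0, R=3, W=0
[7] ALU needs rd=2 wr=1: FU; after: ALU=0 MUL=1 MEM=0 BR=0, R=3, W=0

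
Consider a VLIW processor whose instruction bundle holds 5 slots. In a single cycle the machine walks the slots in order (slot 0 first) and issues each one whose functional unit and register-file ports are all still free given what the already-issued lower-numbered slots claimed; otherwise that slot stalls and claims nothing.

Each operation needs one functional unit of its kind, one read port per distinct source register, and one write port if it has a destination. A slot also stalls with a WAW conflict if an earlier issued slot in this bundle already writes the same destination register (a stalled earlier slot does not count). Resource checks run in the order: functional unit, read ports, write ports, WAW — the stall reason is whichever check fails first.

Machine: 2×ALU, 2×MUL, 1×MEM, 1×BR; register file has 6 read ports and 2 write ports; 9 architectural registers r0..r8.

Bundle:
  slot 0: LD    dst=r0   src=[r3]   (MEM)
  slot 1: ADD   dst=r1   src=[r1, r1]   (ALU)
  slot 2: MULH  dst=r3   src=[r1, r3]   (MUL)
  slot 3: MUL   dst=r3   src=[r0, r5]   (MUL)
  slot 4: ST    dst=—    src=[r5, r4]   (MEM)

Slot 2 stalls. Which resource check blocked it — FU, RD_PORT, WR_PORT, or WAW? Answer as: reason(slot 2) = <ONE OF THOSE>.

reason(slot 2) = WR_PORT

#0 MEM src=r3 dispatched  <A:2 Mu:2 Ld:0 B:1 rd:5 wr:1>
#1 ALU src=r1,r1 dispatched  <A:1 Mu:2 Ld:0 B:1 rd:4 wr:0>
#2 MUL src=r1,r3 held:WR_PORT  <A:1 Mu:2 Ld:0 B:1 rd:4 wr:0>
#3 MUL src=r0,r5 held:WR_PORT  <A:1 Mu:2 Ld:0 B:1 rd:4 wr:0>
#4 MEM src=r5,r4 held:FU  <A:1 Mu:2 Ld:0 B:1 rd:4 wr:0>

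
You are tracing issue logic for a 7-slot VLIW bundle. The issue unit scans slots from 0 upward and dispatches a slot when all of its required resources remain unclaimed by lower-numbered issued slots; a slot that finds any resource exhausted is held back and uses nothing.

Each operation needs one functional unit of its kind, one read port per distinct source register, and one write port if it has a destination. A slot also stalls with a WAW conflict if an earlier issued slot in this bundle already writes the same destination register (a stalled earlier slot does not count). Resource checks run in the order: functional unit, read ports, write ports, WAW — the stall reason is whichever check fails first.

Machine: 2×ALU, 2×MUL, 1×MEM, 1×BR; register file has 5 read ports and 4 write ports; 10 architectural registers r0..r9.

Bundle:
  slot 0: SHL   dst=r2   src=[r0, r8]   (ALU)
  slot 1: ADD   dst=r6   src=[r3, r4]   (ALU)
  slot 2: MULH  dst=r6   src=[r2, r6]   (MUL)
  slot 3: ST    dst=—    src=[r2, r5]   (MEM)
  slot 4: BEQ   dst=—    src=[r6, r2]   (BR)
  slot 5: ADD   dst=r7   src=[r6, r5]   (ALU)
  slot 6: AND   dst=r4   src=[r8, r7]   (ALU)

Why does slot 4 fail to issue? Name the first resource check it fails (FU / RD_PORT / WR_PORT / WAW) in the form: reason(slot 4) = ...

[0] ALU needs rd=2 wr=1: ok; after: ALU=1 MUL=2 MEM=1 BR=1, R=3, W=3
[1] ALU needs rd=2 wr=1: ok; after: ALU=0 MUL=2 MEM=1 BR=1, R=1, W=2
[2] MUL needs rd=2 wr=1: RD_PORT; after: ALU=0 MUL=2 MEM=1 BR=1, R=1, W=2
[3] MEM needs rd=2 wr=0: RD_PORT; after: ALU=0 MUL=2 MEM=1 BR=1, R=1, W=2
[4] BR needs rd=2 wr=0: RD_PORT; after: ALU=0 MUL=2 MEM=1 BR=1, R=1, W=2
[5] ALU needs rd=2 wr=1: FU; after: ALU=0 MUL=2 MEM=1 BR=1, R=1, W=2
[6] ALU needs rd=2 wr=1: FU; after: ALU=0 MUL=2 MEM=1 BR=1, R=1, W=2

reason(slot 4) = RD_PORT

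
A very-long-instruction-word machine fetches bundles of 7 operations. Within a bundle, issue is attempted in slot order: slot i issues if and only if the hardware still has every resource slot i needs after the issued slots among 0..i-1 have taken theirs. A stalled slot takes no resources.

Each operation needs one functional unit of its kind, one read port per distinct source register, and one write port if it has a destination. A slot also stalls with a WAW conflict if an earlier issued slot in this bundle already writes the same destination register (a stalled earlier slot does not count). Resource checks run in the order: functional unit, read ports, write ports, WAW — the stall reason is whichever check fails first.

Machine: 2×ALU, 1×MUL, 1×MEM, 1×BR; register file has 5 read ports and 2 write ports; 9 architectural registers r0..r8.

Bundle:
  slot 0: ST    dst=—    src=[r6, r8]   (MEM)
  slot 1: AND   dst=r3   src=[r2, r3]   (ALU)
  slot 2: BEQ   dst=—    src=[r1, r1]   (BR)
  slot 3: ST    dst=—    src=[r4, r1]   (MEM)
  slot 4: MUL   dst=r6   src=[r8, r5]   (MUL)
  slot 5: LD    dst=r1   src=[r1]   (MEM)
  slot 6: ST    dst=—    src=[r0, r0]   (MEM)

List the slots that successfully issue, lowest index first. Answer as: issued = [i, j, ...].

#0 MEM src=r6,r8 dispatched  <A:2 Mu:1 Ld:0 B:1 rd:3 wr:2>
#1 ALU src=r2,r3 dispatched  <A:1 Mu:1 Ld:0 B:1 rd:1 wr:1>
#2 BR src=r1,r1 dispatched  <A:1 Mu:1 Ld:0 B:0 rd:0 wr:1>
#3 MEM src=r4,r1 held:FU  <A:1 Mu:1 Ld:0 B:0 rd:0 wr:1>
#4 MUL src=r8,r5 held:RD_PORT  <A:1 Mu:1 Ld:0 B:0 rd:0 wr:1>
#5 MEM src=r1 held:FU  <A:1 Mu:1 Ld:0 B:0 rd:0 wr:1>
#6 MEM src=r0,r0 held:FU  <A:1 Mu:1 Ld:0 B:0 rd:0 wr:1>

issued = [0, 1, 2]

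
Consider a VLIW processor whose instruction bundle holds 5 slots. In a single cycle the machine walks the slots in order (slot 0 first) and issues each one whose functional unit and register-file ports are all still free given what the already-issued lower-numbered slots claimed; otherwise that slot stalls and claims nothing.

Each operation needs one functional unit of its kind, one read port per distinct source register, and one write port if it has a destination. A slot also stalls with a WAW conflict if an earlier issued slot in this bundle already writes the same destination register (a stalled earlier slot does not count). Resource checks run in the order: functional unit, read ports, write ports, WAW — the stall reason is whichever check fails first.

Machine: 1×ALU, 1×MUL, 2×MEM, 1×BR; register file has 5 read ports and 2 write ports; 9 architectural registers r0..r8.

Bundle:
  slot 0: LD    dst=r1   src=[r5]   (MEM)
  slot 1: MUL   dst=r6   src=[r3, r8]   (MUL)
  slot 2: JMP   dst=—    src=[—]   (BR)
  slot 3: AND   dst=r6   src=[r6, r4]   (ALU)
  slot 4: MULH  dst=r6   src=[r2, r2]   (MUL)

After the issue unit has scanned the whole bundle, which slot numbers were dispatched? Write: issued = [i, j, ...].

issued = [0, 1, 2]

  0. MEM→r1 ⇒ go  {1A/1Mu/1Ld/1B | 4r 1w}
  1. MUL→r6 ⇒ go  {1A/0Mu/1Ld/1B | 2r 0w}
  2. BR ⇒ go  {1A/0Mu/1Ld/0B | 2r 0w}
  3. ALU→r6 ⇒ no(WR_PORT)  {1A/0Mu/1Ld/0B | 2r 0w}
  4. MUL→r6 ⇒ no(FU)  {1A/0Mu/1Ld/0B | 2r 0w}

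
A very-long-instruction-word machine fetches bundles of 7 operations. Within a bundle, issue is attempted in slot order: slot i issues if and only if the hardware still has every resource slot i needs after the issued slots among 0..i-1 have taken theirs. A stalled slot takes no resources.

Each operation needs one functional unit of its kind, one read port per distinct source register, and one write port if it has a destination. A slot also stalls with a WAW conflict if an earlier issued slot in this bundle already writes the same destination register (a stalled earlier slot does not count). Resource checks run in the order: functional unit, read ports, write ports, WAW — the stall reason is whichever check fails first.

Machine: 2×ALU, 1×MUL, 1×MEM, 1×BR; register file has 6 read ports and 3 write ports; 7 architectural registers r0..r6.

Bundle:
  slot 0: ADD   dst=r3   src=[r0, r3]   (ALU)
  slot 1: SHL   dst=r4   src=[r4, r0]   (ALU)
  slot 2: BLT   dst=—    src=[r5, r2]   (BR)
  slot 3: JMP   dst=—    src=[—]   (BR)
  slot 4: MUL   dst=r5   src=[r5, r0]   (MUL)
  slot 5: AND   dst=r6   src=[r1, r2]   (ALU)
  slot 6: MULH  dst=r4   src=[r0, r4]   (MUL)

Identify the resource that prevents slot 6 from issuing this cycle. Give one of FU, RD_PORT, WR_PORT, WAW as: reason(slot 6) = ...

reason(slot 6) = RD_PORT

slot 0 (ALU): ISSUE — free A1,Mu1,Ld1,B1 rp4 wp2
slot 1 (ALU): ISSUE — free A0,Mu1,Ld1,B1 rp2 wp1
slot 2 (BR): ISSUE — free A0,Mu1,Ld1,B0 rp0 wp1
slot 3 (BR): stall FU — free A0,Mu1,Ld1,B0 rp0 wp1
slot 4 (MUL): stall RD_PORT — free A0,Mu1,Ld1,B0 rp0 wp1
slot 5 (ALU): stall FU — free A0,Mu1,Ld1,B0 rp0 wp1
slot 6 (MUL): stall RD_PORT — free A0,Mu1,Ld1,B0 rp0 wp1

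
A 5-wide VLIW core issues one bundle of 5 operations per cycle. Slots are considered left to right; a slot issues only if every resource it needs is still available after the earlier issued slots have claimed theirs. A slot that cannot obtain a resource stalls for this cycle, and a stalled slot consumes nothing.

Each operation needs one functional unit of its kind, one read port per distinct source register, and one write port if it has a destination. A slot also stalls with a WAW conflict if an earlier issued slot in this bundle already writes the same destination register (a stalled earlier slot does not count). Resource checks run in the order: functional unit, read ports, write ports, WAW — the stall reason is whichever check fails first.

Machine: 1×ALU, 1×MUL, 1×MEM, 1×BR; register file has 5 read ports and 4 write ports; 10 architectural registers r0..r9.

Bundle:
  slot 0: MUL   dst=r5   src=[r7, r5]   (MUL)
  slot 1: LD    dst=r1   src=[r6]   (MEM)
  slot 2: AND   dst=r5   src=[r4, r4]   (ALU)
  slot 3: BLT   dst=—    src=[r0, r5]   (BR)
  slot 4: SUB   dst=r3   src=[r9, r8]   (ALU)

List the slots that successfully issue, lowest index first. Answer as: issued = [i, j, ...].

  0. MUL→r5 ⇒ go  {1A/0Mu/1Ld/1B | 3r 3w}
  1. MEM→r1 ⇒ go  {1A/0Mu/0Ld/1B | 2r 2w}
  2. ALU→r5 ⇒ no(WAW)  {1A/0Mu/0Ld/1B | 2r 2w}
  3. BR ⇒ go  {1A/0Mu/0Ld/0B | 0r 2w}
  4. ALU→r3 ⇒ no(RD_PORT)  {1A/0Mu/0Ld/0B | 0r 2w}

issued = [0, 1, 3]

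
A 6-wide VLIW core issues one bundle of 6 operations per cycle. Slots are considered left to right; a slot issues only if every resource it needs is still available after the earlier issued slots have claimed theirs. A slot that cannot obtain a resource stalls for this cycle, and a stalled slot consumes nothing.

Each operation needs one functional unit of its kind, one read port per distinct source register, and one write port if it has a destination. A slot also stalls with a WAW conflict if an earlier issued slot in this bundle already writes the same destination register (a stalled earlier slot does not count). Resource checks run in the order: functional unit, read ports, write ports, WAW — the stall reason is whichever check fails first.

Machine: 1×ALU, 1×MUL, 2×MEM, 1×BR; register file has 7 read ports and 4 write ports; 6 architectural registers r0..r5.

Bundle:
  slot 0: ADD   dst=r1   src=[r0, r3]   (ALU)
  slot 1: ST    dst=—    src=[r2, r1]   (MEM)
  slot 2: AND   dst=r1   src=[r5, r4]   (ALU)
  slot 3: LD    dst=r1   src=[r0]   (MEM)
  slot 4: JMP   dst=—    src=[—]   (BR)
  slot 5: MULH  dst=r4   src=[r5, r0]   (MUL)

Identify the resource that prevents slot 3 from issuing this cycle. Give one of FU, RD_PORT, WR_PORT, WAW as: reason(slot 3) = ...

reason(slot 3) = WAW

#0 ALU src=r0,r3 dispatched  <A:0 Mu:1 Ld:2 B:1 rd:5 wr:3>
#1 MEM src=r2,r1 dispatched  <A:0 Mu:1 Ld:1 B:1 rd:3 wr:3>
#2 ALU src=r5,r4 held:FU  <A:0 Mu:1 Ld:1 B:1 rd:3 wr:3>
#3 MEM src=r0 held:WAW  <A:0 Mu:1 Ld:1 B:1 rd:3 wr:3>
#4 BR src=- dispatched  <A:0 Mu:1 Ld:1 B:0 rd:3 wr:3>
#5 MUL src=r5,r0 dispatched  <A:0 Mu:0 Ld:1 B:0 rd:1 wr:2>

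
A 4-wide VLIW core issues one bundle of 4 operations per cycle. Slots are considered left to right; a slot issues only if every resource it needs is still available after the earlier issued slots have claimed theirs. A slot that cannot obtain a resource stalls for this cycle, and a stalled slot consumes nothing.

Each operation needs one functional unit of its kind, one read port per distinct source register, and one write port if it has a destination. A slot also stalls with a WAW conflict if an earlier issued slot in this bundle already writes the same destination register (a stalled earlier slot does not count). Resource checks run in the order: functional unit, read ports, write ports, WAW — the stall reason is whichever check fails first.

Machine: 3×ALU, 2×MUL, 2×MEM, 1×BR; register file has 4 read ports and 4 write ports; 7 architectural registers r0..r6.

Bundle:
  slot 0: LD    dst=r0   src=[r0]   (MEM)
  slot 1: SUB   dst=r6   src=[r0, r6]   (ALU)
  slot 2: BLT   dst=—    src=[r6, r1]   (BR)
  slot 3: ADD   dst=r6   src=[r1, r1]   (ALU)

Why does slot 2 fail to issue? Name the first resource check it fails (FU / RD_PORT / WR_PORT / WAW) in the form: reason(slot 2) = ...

#0 MEM src=r0 dispatched  <A:3 Mu:2 Ld:1 B:1 rd:3 wr:3>
#1 ALU src=r0,r6 dispatched  <A:2 Mu:2 Ld:1 B:1 rd:1 wr:2>
#2 BR src=r6,r1 held:RD_PORT  <A:2 Mu:2 Ld:1 B:1 rd:1 wr:2>
#3 ALU src=r1,r1 held:WAW  <A:2 Mu:2 Ld:1 B:1 rd:1 wr:2>

reason(slot 2) = RD_PORT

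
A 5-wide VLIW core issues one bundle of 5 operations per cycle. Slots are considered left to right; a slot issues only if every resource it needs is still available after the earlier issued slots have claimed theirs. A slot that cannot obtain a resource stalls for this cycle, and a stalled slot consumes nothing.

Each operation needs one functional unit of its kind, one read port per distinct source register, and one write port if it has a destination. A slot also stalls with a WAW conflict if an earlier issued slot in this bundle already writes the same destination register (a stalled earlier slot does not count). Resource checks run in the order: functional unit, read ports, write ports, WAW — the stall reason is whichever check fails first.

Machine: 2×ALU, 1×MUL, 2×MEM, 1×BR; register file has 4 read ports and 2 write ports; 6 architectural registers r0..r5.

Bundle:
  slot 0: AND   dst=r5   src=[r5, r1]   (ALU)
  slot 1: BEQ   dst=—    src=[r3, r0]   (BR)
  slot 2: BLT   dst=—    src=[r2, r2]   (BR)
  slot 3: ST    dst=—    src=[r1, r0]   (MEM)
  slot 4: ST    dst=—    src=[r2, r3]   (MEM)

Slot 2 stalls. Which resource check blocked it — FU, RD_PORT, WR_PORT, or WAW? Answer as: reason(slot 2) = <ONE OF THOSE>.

reason(slot 2) = FU

#0 ALU src=r5,r1 dispatched  <A:1 Mu:1 Ld:2 B:1 rd:2 wr:1>
#1 BR src=r3,r0 dispatched  <A:1 Mu:1 Ld:2 B:0 rd:0 wr:1>
#2 BR src=r2,r2 held:FU  <A:1 Mu:1 Ld:2 B:0 rd:0 wr:1>
#3 MEM src=r1,r0 held:RD_PORT  <A:1 Mu:1 Ld:2 B:0 rd:0 wr:1>
#4 MEM src=r2,r3 held:RD_PORT  <A:1 Mu:1 Ld:2 B:0 rd:0 wr:1>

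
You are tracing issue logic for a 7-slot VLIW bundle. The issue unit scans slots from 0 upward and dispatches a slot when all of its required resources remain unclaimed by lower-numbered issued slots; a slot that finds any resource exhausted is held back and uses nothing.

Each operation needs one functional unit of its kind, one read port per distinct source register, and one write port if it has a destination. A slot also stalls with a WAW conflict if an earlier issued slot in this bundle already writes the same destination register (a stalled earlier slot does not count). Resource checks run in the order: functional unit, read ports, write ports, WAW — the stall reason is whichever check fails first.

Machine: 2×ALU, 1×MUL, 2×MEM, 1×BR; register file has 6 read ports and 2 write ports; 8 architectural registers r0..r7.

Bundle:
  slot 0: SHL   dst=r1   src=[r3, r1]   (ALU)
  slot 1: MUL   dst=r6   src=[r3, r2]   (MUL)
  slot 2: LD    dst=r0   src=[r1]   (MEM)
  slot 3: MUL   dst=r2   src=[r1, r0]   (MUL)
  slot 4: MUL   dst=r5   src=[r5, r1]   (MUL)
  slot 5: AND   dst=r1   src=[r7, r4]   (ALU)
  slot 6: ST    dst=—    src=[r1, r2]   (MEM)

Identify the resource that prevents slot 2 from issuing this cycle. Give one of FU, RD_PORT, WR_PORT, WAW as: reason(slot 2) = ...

reason(slot 2) = WR_PORT

[0] ALU needs rd=2 wr=1: ok; after: ALU=1 MUL=1 MEM=2 BR=1, R=4, W=1
[1] MUL needs rd=2 wr=1: ok; after: ALU=1 MUL=0 MEM=2 BR=1, R=2, W=0
[2] MEM needs rd=1 wr=1: WR_PORT; after: ALU=1 MUL=0 MEM=2 BR=1, R=2, W=0
[3] MUL needs rd=2 wr=1: FU; after: ALU=1 MUL=0 MEM=2 BR=1, R=2, W=0
[4] MUL needs rd=2 wr=1: FU; after: ALU=1 MUL=0 MEM=2 BR=1, R=2, W=0
[5] ALU needs rd=2 wr=1: WR_PORT; after: ALU=1 MUL=0 MEM=2 BR=1, R=2, W=0
[6] MEM needs rd=2 wr=0: ok; after: ALU=1 MUL=0 MEM=1 BR=1, R=0, W=0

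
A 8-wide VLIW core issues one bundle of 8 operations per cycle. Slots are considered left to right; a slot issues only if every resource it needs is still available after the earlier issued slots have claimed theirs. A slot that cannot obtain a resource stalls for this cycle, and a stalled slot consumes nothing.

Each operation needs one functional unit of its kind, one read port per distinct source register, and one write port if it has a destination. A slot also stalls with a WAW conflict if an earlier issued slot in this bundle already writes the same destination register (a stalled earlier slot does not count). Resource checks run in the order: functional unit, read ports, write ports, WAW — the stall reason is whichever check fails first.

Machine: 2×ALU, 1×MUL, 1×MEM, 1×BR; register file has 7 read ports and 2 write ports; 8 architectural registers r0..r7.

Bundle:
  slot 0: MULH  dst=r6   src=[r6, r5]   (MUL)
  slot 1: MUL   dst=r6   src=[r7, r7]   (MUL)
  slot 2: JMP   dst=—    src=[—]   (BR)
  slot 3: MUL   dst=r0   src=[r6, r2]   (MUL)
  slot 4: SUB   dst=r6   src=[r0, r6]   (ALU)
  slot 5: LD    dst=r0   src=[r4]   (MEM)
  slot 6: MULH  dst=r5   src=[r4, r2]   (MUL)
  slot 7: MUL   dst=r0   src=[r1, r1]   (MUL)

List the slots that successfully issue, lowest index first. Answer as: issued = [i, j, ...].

issued = [0, 2, 5]

#0 MUL src=r6,r5 dispatched  <A:2 Mu:0 Ld:1 B:1 rd:5 wr:1>
#1 MUL src=r7,r7 held:FU  <A:2 Mu:0 Ld:1 B:1 rd:5 wr:1>
#2 BR src=- dispatched  <A:2 Mu:0 Ld:1 B:0 rd:5 wr:1>
#3 MUL src=r6,r2 held:FU  <A:2 Mu:0 Ld:1 B:0 rd:5 wr:1>
#4 ALU src=r0,r6 held:WAW  <A:2 Mu:0 Ld:1 B:0 rd:5 wr:1>
#5 MEM src=r4 dispatched  <A:2 Mu:0 Ld:0 B:0 rd:4 wr:0>
#6 MUL src=r4,r2 held:FU  <A:2 Mu:0 Ld:0 B:0 rd:4 wr:0>
#7 MUL src=r1,r1 held:FU  <A:2 Mu:0 Ld:0 B:0 rd:4 wr:0>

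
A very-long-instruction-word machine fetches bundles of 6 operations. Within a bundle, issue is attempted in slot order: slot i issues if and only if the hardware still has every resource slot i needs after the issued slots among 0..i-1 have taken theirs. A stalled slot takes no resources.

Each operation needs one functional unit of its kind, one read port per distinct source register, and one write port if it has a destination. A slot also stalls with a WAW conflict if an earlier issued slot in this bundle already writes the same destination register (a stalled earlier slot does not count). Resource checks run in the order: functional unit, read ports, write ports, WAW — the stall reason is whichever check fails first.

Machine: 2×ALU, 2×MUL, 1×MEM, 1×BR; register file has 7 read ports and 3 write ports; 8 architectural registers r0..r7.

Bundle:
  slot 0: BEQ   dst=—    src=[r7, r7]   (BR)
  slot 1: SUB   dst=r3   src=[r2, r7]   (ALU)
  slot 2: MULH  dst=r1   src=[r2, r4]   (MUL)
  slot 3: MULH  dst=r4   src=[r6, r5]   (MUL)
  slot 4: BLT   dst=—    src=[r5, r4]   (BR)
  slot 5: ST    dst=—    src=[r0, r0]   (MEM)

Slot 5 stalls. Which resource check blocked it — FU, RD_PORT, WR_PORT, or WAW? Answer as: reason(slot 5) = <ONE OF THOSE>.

reason(slot 5) = RD_PORT

slot 0 (BR): ISSUE — free A2,Mu2,Ld1,B0 rp6 wp3
slot 1 (ALU): ISSUE — free A1,Mu2,Ld1,B0 rp4 wp2
slot 2 (MUL): ISSUE — free A1,Mu1,Ld1,B0 rp2 wp1
slot 3 (MUL): ISSUE — free A1,Mu0,Ld1,B0 rp0 wp0
slot 4 (BR): stall FU — free A1,Mu0,Ld1,B0 rp0 wp0
slot 5 (MEM): stall RD_PORT — free A1,Mu0,Ld1,B0 rp0 wp0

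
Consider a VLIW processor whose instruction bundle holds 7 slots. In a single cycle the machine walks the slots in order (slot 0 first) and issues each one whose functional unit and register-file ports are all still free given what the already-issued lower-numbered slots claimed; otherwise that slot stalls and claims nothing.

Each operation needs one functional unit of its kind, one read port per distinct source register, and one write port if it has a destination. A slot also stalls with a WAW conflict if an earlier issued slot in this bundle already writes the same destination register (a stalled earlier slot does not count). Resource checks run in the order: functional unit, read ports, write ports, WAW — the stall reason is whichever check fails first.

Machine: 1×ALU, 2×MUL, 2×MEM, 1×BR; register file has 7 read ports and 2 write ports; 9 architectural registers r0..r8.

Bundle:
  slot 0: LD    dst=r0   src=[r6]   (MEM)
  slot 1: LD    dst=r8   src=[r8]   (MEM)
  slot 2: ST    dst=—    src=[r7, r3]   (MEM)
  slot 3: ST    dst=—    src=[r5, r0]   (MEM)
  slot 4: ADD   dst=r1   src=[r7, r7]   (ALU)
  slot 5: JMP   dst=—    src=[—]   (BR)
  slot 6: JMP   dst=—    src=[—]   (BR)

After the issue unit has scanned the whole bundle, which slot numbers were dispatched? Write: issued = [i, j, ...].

issued = [0, 1, 5]

(0) want 1×MEM +1rd +1wr — yes → AL1|MU2|ME1|BR1|rd6|wr1
(1) want 1×MEM +1rd +1wr — yes → AL1|MU2|ME0|BR1|rd5|wr0
(2) want 1×MEM +2rd +0wr — FU → AL1|MU2|ME0|BR1|rd5|wr0
(3) want 1×MEM +2rd +0wr — FU → AL1|MU2|ME0|BR1|rd5|wr0
(4) want 1×ALU +1rd +1wr — WR_PORT → AL1|MU2|ME0|BR1|rd5|wr0
(5) want 1×BR +0rd +0wr — yes → AL1|MU2|ME0|BR0|rd5|wr0
(6) want 1×BR +0rd +0wr — FU → AL1|MU2|ME0|BR0|rd5|wr0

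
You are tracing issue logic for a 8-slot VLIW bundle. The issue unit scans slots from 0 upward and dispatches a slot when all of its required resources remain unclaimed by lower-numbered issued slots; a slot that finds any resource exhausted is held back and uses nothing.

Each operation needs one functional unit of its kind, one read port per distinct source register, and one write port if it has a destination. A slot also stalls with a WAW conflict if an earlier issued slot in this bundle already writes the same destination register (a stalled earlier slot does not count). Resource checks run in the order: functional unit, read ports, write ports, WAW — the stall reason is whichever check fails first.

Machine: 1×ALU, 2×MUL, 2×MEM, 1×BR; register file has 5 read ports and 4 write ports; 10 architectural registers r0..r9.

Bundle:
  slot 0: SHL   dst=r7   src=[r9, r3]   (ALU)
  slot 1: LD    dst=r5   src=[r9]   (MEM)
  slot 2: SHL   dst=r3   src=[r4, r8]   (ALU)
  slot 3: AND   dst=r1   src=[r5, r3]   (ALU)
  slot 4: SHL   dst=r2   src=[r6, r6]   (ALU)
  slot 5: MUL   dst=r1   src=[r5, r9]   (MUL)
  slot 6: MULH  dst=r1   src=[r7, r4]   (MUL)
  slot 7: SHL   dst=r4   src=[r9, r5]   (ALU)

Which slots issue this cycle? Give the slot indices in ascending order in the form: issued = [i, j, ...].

slot 0 (ALU): ISSUE — free A0,Mu2,Ld2,B1 rp3 wp3
slot 1 (MEM): ISSUE — free A0,Mu2,Ld1,B1 rp2 wp2
slot 2 (ALU): stall FU — free A0,Mu2,Ld1,B1 rp2 wp2
slot 3 (ALU): stall FU — free A0,Mu2,Ld1,B1 rp2 wp2
slot 4 (ALU): stall FU — free A0,Mu2,Ld1,B1 rp2 wp2
slot 5 (MUL): ISSUE — free A0,Mu1,Ld1,B1 rp0 wp1
slot 6 (MUL): stall RD_PORT — free A0,Mu1,Ld1,B1 rp0 wp1
slot 7 (ALU): stall FU — free A0,Mu1,Ld1,B1 rp0 wp1

issued = [0, 1, 5]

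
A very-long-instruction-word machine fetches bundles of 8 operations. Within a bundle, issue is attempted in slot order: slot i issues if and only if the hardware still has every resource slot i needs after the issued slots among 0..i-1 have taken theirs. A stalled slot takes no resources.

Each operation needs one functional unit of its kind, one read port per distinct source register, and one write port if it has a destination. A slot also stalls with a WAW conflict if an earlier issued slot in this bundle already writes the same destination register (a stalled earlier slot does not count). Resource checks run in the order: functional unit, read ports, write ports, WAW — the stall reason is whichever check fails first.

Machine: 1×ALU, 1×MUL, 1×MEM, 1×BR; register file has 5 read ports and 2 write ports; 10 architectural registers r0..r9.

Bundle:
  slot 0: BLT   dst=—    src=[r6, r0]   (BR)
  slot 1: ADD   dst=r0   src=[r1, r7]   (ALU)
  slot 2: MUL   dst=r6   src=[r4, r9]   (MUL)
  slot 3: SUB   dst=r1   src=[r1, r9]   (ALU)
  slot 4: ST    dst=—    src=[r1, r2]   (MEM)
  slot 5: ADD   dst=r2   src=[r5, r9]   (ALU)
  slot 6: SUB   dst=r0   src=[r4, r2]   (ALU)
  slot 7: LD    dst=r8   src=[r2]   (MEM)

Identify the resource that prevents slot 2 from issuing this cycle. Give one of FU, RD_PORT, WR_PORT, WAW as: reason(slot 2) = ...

reason(slot 2) = RD_PORT

[0] BR needs rd=2 wr=0: ok; after: ALU=1 MUL=1 MEM=1 BR=0, R=3, W=2
[1] ALU needs rd=2 wr=1: ok; after: ALU=0 MUL=1 MEM=1 BR=0, R=1, W=1
[2] MUL needs rd=2 wr=1: RD_PORT; after: ALU=0 MUL=1 MEM=1 BR=0, R=1, W=1
[3] ALU needs rd=2 wr=1: FU; after: ALU=0 MUL=1 MEM=1 BR=0, R=1, W=1
[4] MEM needs rd=2 wr=0: RD_PORT; after: ALU=0 MUL=1 MEM=1 BR=0, R=1, W=1
[5] ALU needs rd=2 wr=1: FU; after: ALU=0 MUL=1 MEM=1 BR=0, R=1, W=1
[6] ALU needs rd=2 wr=1: FU; after: ALU=0 MUL=1 MEM=1 BR=0, R=1, W=1
[7] MEM needs rd=1 wr=1: ok; after: ALU=0 MUL=1 MEM=0 BR=0, R=0, W=0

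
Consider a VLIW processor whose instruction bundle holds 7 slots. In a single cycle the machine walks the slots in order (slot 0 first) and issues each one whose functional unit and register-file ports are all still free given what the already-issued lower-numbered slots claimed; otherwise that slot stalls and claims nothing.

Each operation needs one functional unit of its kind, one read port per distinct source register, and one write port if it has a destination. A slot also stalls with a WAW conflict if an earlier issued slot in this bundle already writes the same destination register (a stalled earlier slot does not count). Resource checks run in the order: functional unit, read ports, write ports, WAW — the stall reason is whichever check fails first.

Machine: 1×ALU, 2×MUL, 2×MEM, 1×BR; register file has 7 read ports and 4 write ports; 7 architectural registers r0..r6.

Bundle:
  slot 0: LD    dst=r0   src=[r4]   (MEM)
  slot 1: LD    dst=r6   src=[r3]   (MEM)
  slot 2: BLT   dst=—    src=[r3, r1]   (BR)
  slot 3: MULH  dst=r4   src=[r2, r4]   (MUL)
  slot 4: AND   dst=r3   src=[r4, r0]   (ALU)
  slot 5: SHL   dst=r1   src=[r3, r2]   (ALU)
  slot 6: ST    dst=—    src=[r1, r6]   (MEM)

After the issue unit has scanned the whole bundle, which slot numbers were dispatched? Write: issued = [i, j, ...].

issued = [0, 1, 2, 3]

  0. MEM→r0 ⇒ go  {1A/2Mu/1Ld/1B | 6r 3w}
  1. MEM→r6 ⇒ go  {1A/2Mu/0Ld/1B | 5r 2w}
  2. BR ⇒ go  {1A/2Mu/0Ld/0B | 3r 2w}
  3. MUL→r4 ⇒ go  {1A/1Mu/0Ld/0B | 1r 1w}
  4. ALU→r3 ⇒ no(RD_PORT)  {1A/1Mu/0Ld/0B | 1r 1w}
  5. ALU→r1 ⇒ no(RD_PORT)  {1A/1Mu/0Ld/0B | 1r 1w}
  6. MEM ⇒ no(FU)  {1A/1Mu/0Ld/0B | 1r 1w}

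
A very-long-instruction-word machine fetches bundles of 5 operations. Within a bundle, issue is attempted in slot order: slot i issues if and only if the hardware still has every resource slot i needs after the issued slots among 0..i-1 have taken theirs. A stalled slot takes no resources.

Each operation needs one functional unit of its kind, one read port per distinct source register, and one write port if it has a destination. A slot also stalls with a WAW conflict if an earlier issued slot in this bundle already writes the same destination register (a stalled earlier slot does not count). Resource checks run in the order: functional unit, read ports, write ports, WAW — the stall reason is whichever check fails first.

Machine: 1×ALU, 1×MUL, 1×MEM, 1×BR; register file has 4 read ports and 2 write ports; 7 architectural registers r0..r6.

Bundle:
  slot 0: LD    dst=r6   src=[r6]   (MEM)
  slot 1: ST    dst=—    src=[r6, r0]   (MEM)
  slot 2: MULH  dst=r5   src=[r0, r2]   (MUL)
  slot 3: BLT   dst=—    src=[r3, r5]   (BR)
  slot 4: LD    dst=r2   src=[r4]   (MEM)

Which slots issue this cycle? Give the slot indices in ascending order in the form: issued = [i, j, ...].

#0 MEM src=r6 dispatched  <A:1 Mu:1 Ld:0 B:1 rd:3 wr:1>
#1 MEM src=r6,r0 held:FU  <A:1 Mu:1 Ld:0 B:1 rd:3 wr:1>
#2 MUL src=r0,r2 dispatched  <A:1 Mu:0 Ld:0 B:1 rd:1 wr:0>
#3 BR src=r3,r5 held:RD_PORT  <A:1 Mu:0 Ld:0 B:1 rd:1 wr:0>
#4 MEM src=r4 held:FU  <A:1 Mu:0 Ld:0 B:1 rd:1 wr:0>

issued = [0, 2]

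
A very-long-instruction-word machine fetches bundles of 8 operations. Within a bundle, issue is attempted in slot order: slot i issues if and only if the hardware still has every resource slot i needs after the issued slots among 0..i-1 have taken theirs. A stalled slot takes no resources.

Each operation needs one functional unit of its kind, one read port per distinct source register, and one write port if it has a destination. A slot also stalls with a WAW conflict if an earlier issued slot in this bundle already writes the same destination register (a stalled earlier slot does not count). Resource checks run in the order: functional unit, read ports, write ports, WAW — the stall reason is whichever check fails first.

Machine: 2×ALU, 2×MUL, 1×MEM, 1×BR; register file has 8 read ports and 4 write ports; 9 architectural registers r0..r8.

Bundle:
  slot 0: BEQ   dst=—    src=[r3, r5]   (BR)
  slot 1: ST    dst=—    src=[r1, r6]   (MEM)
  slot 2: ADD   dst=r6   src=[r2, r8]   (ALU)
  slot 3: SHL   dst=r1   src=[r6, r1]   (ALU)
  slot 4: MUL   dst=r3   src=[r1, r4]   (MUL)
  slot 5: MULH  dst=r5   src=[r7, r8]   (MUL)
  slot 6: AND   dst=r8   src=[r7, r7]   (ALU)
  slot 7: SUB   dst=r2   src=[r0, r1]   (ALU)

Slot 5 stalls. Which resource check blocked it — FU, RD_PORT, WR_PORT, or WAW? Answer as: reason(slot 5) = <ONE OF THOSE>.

reason(slot 5) = RD_PORT

slot 0 (BR): ISSUE — free A2,Mu2,Ld1,B0 rp6 wp4
slot 1 (MEM): ISSUE — free A2,Mu2,Ld0,B0 rp4 wp4
slot 2 (ALU): ISSUE — free A1,Mu2,Ld0,B0 rp2 wp3
slot 3 (ALU): ISSUE — free A0,Mu2,Ld0,B0 rp0 wp2
slot 4 (MUL): stall RD_PORT — free A0,Mu2,Ld0,B0 rp0 wp2
slot 5 (MUL): stall RD_PORT — free A0,Mu2,Ld0,B0 rp0 wp2
slot 6 (ALU): stall FU — free A0,Mu2,Ld0,B0 rp0 wp2
slot 7 (ALU): stall FU — free A0,Mu2,Ld0,B0 rp0 wp2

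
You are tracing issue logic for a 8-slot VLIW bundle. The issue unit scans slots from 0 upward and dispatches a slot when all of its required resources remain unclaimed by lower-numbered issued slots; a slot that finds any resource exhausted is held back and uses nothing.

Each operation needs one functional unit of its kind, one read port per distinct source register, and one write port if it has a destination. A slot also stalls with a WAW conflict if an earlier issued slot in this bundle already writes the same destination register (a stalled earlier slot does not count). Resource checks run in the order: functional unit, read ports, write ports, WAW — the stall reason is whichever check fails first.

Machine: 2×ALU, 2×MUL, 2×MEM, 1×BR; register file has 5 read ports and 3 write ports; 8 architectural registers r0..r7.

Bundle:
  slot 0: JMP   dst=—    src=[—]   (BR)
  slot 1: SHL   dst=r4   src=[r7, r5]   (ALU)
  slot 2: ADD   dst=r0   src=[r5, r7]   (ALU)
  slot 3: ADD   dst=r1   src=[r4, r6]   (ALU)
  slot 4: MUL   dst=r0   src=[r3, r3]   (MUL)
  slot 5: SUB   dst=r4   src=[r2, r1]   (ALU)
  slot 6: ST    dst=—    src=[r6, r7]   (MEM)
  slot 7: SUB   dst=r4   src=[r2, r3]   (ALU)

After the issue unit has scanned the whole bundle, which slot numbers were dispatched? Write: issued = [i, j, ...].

issued = [0, 1, 2]

(0) want 1×BR +0rd +0wr — yes → AL2|MU2|ME2|BR0|rd5|wr3
(1) want 1×ALU +2rd +1wr — yes → AL1|MU2|ME2|BR0|rd3|wr2
(2) want 1×ALU +2rd +1wr — yes → AL0|MU2|ME2|BR0|rd1|wr1
(3) want 1×ALU +2rd +1wr — FU → AL0|MU2|ME2|BR0|rd1|wr1
(4) want 1×MUL +1rd +1wr — WAW → AL0|MU2|ME2|BR0|rd1|wr1
(5) want 1×ALU +2rd +1wr — FU → AL0|MU2|ME2|BR0|rd1|wr1
(6) want 1×MEM +2rd +0wr — RD_PORT → AL0|MU2|ME2|BR0|rd1|wr1
(7) want 1×ALU +2rd +1wr — FU → AL0|MU2|ME2|BR0|rd1|wr1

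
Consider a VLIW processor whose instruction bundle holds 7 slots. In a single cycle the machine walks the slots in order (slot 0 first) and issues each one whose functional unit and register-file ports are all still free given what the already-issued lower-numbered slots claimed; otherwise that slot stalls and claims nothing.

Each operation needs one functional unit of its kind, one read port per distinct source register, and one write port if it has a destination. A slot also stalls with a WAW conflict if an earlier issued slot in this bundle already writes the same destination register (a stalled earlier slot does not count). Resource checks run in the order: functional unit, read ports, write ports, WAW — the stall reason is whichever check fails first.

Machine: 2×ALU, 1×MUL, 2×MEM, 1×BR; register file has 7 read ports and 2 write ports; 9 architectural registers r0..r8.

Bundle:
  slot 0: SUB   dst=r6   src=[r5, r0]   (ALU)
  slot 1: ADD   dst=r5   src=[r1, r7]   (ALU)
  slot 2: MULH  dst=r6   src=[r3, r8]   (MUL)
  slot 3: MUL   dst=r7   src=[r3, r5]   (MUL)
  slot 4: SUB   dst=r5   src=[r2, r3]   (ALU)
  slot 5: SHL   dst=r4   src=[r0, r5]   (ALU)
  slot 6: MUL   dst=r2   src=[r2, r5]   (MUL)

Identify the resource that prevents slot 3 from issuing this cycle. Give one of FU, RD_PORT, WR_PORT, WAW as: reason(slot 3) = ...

reason(slot 3) = WR_PORT

[0] ALU needs rd=2 wr=1: ok; after: ALU=1 MUL=1 MEM=2 BR=1, R=5, W=1
[1] ALU needs rd=2 wr=1: ok; after: ALU=0 MUL=1 MEM=2 BR=1, R=3, W=0
[2] MUL needs rd=2 wr=1: WR_PORT; after: ALU=0 MUL=1 MEM=2 BR=1, R=3, W=0
[3] MUL needs rd=2 wr=1: WR_PORT; after: ALU=0 MUL=1 MEM=2 BR=1, R=3, W=0
[4] ALU needs rd=2 wr=1: FU; after: ALU=0 MUL=1 MEM=2 BR=1, R=3, W=0
[5] ALU needs rd=2 wr=1: FU; after: ALU=0 MUL=1 MEM=2 BR=1, R=3, W=0
[6] MUL needs rd=2 wr=1: WR_PORT; after: ALU=0 MUL=1 MEM=2 BR=1, R=3, W=0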